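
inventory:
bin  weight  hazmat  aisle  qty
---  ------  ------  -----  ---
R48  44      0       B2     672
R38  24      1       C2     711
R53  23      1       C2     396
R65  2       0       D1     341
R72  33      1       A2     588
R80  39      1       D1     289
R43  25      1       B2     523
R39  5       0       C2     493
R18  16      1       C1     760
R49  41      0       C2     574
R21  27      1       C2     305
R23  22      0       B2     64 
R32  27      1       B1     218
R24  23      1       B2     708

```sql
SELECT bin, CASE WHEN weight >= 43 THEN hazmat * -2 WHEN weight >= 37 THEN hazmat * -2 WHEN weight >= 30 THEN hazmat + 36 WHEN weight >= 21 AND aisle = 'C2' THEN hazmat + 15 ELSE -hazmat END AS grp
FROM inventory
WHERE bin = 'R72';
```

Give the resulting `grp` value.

bin = R72: weight=33, hazmat=1, aisle=A2, qty=588.
weight >= 43 → false
weight >= 37 → false
weight >= 30 → true → 37

37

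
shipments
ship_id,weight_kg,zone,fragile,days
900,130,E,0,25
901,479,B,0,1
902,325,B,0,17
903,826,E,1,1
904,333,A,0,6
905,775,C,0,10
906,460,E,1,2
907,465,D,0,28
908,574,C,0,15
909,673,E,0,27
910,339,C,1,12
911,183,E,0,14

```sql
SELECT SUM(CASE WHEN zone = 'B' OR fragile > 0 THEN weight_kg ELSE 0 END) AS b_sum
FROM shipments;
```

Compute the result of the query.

2429

ship_id=900: ✗
ship_id=901: ✓ → 479
ship_id=902: ✓ → 325
ship_id=903: ✓ → 826
ship_id=904: ✗
ship_id=905: ✗
ship_id=906: ✓ → 460
ship_id=907: ✗
ship_id=908: ✗
ship_id=909: ✗
ship_id=910: ✓ → 339
ship_id=911: ✗
b_sum = 479 + 325 + 826 + 460 + 339 = 2429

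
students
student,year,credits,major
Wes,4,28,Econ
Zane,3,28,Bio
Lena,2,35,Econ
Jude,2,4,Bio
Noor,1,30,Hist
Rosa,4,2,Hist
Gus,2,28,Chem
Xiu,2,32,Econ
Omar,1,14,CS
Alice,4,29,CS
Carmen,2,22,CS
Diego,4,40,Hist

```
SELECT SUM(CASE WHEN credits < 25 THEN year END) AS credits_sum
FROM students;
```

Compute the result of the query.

student=Wes: ✗
student=Zane: ✗
student=Lena: ✗
student=Jude: ✓ → 2
student=Noor: ✗
student=Rosa: ✓ → 4
student=Gus: ✗
student=Xiu: ✗
student=Omar: ✓ → 1
student=Alice: ✗
student=Carmen: ✓ → 2
student=Diego: ✗
credits_sum = 2 + 4 + 1 + 2 = 9

9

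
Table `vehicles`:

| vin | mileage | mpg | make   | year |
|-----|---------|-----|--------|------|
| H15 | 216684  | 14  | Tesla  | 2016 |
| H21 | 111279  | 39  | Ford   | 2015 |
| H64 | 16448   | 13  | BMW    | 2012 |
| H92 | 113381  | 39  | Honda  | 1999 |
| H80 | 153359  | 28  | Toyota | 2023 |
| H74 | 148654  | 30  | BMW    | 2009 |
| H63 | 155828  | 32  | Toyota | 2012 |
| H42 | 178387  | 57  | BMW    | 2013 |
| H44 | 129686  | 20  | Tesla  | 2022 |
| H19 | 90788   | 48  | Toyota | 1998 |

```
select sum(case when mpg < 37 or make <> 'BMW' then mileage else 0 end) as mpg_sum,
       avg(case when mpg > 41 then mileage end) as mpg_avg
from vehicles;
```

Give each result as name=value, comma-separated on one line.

mpg_sum=1136107, mpg_avg=134587.5

[mpg_sum: mpg < 37 or make <> 'BMW']
vin=H15: ✓ → 216684
vin=H21: ✓ → 111279
vin=H64: ✓ → 16448
vin=H92: ✓ → 113381
vin=H80: ✓ → 153359
vin=H74: ✓ → 148654
vin=H63: ✓ → 155828
vin=H42: ✗
vin=H44: ✓ → 129686
vin=H19: ✓ → 90788
mpg_sum = 216684 + 111279 + 16448 + 113381 + 153359 + 148654 + 155828 + 129686 + 90788 = 1136107
—
[mpg_avg: mpg > 41]
vin=H15: ✗
vin=H21: ✗
vin=H64: ✗
vin=H92: ✗
vin=H80: ✗
vin=H74: ✗
vin=H63: ✗
vin=H42: ✓ → 178387
vin=H44: ✗
vin=H19: ✓ → 90788
mpg_avg = (178387 + 90788) / 2 = 134587.5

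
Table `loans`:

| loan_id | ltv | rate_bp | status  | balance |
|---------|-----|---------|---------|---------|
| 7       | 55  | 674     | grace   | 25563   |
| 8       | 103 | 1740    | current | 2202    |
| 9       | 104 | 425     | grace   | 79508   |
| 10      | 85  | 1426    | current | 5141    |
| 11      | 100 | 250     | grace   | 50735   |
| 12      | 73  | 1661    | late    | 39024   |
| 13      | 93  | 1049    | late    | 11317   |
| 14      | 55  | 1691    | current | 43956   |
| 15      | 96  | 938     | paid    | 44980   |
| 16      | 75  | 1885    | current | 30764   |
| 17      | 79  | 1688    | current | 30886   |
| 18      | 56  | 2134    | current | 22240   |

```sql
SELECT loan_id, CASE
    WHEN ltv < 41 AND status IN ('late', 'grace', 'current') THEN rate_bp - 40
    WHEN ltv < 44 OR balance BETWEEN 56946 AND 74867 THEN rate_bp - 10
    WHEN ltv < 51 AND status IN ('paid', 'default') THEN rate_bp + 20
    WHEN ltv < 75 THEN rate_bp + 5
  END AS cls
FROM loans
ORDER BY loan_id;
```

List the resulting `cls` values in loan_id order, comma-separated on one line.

loan_id=7: ltv < 75 → 679
loan_id=8: (no match → NULL) → NULL
loan_id=9: (no match → NULL) → NULL
loan_id=10: (no match → NULL) → NULL
loan_id=11: (no match → NULL) → NULL
loan_id=12: ltv < 75 → 1666
loan_id=13: (no match → NULL) → NULL
loan_id=14: ltv < 75 → 1696
loan_id=15: (no match → NULL) → NULL
loan_id=16: (no match → NULL) → NULL
loan_id=17: (no match → NULL) → NULL
loan_id=18: ltv < 75 → 2139

679, NULL, NULL, NULL, NULL, 1666, NULL, 1696, NULL, NULL, NULL, 2139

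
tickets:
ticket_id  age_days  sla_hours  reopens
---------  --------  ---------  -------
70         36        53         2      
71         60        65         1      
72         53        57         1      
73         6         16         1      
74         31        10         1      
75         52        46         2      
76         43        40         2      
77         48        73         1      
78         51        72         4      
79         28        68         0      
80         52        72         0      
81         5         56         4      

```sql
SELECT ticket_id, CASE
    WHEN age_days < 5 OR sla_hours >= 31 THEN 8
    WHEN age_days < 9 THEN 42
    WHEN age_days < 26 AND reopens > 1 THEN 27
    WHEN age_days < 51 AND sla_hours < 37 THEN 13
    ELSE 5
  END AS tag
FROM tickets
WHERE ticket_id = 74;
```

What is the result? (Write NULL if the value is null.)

13

ticket_id = 74: age_days=31, sla_hours=10, reopens=1.
age_days < 5 OR sla_hours >= 31 → false
age_days < 9 → false
age_days < 26 AND reopens > 1 → false
age_days < 51 AND sla_hours < 37 → true → 13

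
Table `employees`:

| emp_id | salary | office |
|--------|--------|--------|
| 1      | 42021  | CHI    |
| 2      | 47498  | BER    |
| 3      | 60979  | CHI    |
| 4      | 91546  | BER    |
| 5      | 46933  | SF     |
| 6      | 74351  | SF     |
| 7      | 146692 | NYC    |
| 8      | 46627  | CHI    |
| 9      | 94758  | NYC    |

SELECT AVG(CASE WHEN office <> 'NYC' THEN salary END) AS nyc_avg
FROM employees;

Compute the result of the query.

emp_id=1: ✓ → 42021
emp_id=2: ✓ → 47498
emp_id=3: ✓ → 60979
emp_id=4: ✓ → 91546
emp_id=5: ✓ → 46933
emp_id=6: ✓ → 74351
emp_id=7: ✗
emp_id=8: ✓ → 46627
emp_id=9: ✗
nyc_avg = (42021 + 47498 + 60979 + 91546 + 46933 + 74351 + 46627) / 7 = 58565

58565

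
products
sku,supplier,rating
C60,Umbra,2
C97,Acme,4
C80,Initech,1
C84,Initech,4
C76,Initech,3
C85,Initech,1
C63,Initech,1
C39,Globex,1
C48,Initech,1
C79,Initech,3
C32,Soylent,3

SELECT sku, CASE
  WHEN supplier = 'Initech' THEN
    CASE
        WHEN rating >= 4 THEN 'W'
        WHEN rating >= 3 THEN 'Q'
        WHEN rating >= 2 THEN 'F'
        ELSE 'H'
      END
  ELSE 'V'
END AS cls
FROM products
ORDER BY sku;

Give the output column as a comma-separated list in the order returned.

sku=C32: supplier='Soylent' → outer ELSE → V
sku=C39: supplier='Globex' → outer ELSE → V
sku=C48: supplier='Initech' → inner[ELSE] → H
sku=C60: supplier='Umbra' → outer ELSE → V
sku=C63: supplier='Initech' → inner[ELSE] → H
sku=C76: supplier='Initech' → inner[rating >= 3] → Q
sku=C79: supplier='Initech' → inner[rating >= 3] → Q
sku=C80: supplier='Initech' → inner[ELSE] → H
sku=C84: supplier='Initech' → inner[rating >= 4] → W
sku=C85: supplier='Initech' → inner[ELSE] → H
sku=C97: supplier='Acme' → outer ELSE → V

V, V, H, V, H, Q, Q, H, W, H, V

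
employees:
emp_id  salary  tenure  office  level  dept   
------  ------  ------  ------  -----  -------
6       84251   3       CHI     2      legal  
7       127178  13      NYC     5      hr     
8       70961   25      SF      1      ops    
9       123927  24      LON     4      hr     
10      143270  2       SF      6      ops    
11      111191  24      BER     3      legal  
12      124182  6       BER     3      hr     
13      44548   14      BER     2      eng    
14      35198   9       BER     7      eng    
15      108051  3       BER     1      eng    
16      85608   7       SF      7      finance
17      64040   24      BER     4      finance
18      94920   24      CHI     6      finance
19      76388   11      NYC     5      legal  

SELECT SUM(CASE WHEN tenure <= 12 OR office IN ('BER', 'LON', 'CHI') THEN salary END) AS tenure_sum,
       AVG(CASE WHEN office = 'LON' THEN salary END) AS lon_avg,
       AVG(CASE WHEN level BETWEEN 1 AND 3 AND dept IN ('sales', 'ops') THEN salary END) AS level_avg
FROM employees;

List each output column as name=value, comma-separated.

tenure_sum=1095574, lon_avg=123927, level_avg=70961

[tenure_sum: tenure <= 12 OR office IN ('BER', 'LON', 'CHI')]
emp_id=6: ✓ → 84251
emp_id=7: ✗
emp_id=8: ✗
emp_id=9: ✓ → 123927
emp_id=10: ✓ → 143270
emp_id=11: ✓ → 111191
emp_id=12: ✓ → 124182
emp_id=13: ✓ → 44548
emp_id=14: ✓ → 35198
emp_id=15: ✓ → 108051
emp_id=16: ✓ → 85608
emp_id=17: ✓ → 64040
emp_id=18: ✓ → 94920
emp_id=19: ✓ → 76388
tenure_sum = 84251 + 123927 + 143270 + 111191 + 124182 + 44548 + 35198 + 108051 + 85608 + 64040 + 94920 + 76388 = 1095574
—
[lon_avg: office = 'LON']
emp_id=6: ✗
emp_id=7: ✗
emp_id=8: ✗
emp_id=9: ✓ → 123927
emp_id=10: ✗
emp_id=11: ✗
emp_id=12: ✗
emp_id=13: ✗
emp_id=14: ✗
emp_id=15: ✗
emp_id=16: ✗
emp_id=17: ✗
emp_id=18: ✗
emp_id=19: ✗
lon_avg = 123927
—
[level_avg: level BETWEEN 1 AND 3 AND dept IN ('sales', 'ops')]
emp_id=6: ✗
emp_id=7: ✗
emp_id=8: ✓ → 70961
emp_id=9: ✗
emp_id=10: ✗
emp_id=11: ✗
emp_id=12: ✗
emp_id=13: ✗
emp_id=14: ✗
emp_id=15: ✗
emp_id=16: ✗
emp_id=17: ✗
emp_id=18: ✗
emp_id=19: ✗
level_avg = 70961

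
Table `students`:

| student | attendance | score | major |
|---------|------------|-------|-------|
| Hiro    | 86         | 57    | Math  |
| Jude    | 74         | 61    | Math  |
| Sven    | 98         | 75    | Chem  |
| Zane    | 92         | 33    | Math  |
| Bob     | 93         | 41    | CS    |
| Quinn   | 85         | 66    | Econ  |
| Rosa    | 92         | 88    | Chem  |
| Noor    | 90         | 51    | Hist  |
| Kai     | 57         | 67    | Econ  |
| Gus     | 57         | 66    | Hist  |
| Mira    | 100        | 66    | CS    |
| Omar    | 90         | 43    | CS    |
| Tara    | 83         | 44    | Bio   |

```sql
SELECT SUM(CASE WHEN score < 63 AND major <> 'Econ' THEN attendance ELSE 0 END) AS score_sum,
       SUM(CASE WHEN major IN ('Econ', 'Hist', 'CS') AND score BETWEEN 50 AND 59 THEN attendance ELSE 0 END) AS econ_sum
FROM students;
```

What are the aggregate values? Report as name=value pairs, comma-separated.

score_sum=608, econ_sum=90

[score_sum: score < 63 AND major <> 'Econ']
student=Hiro: ✓ → 86
student=Jude: ✓ → 74
student=Sven: ✗
student=Zane: ✓ → 92
student=Bob: ✓ → 93
student=Quinn: ✗
student=Rosa: ✗
student=Noor: ✓ → 90
student=Kai: ✗
student=Gus: ✗
student=Mira: ✗
student=Omar: ✓ → 90
student=Tara: ✓ → 83
score_sum = 86 + 74 + 92 + 93 + 90 + 90 + 83 = 608
—
[econ_sum: major IN ('Econ', 'Hist', 'CS') AND score BETWEEN 50 AND 59]
student=Hiro: ✗
student=Jude: ✗
student=Sven: ✗
student=Zane: ✗
student=Bob: ✗
student=Quinn: ✗
student=Rosa: ✗
student=Noor: ✓ → 90
student=Kai: ✗
student=Gus: ✗
student=Mira: ✗
student=Omar: ✗
student=Tara: ✗
econ_sum = 90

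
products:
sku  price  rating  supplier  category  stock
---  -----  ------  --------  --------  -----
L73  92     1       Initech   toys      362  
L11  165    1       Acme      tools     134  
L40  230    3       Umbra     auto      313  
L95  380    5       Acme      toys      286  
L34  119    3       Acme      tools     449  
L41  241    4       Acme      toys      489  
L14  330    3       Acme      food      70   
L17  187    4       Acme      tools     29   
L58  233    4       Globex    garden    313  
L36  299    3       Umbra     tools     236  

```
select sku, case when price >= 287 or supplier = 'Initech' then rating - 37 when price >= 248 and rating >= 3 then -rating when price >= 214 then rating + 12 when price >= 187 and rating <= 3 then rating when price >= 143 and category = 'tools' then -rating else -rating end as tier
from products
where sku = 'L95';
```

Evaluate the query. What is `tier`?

-32

sku = L95: price=380, rating=5, supplier=Acme, category=toys, stock=286.
price >= 287 or supplier = 'Initech' → true → -32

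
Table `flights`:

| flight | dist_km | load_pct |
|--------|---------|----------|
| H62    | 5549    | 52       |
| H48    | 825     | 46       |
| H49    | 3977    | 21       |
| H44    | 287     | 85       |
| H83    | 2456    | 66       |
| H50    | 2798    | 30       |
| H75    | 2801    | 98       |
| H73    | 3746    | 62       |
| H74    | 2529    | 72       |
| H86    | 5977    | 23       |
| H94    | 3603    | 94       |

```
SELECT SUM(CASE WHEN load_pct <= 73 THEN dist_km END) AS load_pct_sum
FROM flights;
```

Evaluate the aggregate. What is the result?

27857

flight=H62: ✓ → 5549
flight=H48: ✓ → 825
flight=H49: ✓ → 3977
flight=H44: ✗
flight=H83: ✓ → 2456
flight=H50: ✓ → 2798
flight=H75: ✗
flight=H73: ✓ → 3746
flight=H74: ✓ → 2529
flight=H86: ✓ → 5977
flight=H94: ✗
load_pct_sum = 5549 + 825 + 3977 + 2456 + 2798 + 3746 + 2529 + 5977 = 27857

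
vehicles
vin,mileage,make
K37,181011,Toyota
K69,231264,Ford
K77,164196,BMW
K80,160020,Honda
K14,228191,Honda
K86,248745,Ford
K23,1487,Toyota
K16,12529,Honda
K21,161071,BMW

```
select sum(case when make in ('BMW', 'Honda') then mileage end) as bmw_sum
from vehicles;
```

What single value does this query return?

726007

vin=K37: ✗
vin=K69: ✗
vin=K77: ✓ → 164196
vin=K80: ✓ → 160020
vin=K14: ✓ → 228191
vin=K86: ✗
vin=K23: ✗
vin=K16: ✓ → 12529
vin=K21: ✓ → 161071
bmw_sum = 164196 + 160020 + 228191 + 12529 + 161071 = 726007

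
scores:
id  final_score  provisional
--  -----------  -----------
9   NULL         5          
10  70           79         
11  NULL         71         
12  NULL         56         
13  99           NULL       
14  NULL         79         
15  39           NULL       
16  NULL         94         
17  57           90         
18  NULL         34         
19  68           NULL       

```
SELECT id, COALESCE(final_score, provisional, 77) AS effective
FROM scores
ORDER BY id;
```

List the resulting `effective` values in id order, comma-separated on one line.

id=9: final_score=NULL, provisional=5 → 5
id=10: final_score=70 → 70
id=11: final_score=NULL, provisional=71 → 71
id=12: final_score=NULL, provisional=56 → 56
id=13: final_score=99 → 99
id=14: final_score=NULL, provisional=79 → 79
id=15: final_score=39 → 39
id=16: final_score=NULL, provisional=94 → 94
id=17: final_score=57 → 57
id=18: final_score=NULL, provisional=34 → 34
id=19: final_score=68 → 68

5, 70, 71, 56, 99, 79, 39, 94, 57, 34, 68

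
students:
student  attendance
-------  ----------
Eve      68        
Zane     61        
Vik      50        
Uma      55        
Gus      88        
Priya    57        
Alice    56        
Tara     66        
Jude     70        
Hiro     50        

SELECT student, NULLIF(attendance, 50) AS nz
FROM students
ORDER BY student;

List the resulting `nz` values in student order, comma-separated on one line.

student=Alice: attendance=56 vs 50: differ → 56
student=Eve: attendance=68 vs 50: differ → 68
student=Gus: attendance=88 vs 50: differ → 88
student=Hiro: attendance=50 vs 50: equal → NULL
student=Jude: attendance=70 vs 50: differ → 70
student=Priya: attendance=57 vs 50: differ → 57
student=Tara: attendance=66 vs 50: differ → 66
student=Uma: attendance=55 vs 50: differ → 55
student=Vik: attendance=50 vs 50: equal → NULL
student=Zane: attendance=61 vs 50: differ → 61

56, 68, 88, NULL, 70, 57, 66, 55, NULL, 61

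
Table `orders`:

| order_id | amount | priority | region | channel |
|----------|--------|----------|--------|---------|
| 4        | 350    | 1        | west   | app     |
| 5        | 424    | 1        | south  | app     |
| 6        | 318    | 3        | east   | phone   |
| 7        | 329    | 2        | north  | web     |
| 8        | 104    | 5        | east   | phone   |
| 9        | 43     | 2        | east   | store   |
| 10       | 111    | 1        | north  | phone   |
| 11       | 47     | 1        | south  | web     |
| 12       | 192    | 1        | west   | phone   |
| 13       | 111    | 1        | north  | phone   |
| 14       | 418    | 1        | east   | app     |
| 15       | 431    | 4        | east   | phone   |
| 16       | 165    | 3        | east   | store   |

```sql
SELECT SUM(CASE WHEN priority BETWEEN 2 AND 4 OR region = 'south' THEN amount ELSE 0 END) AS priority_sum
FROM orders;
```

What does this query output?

order_id=4: ✗
order_id=5: ✓ → 424
order_id=6: ✓ → 318
order_id=7: ✓ → 329
order_id=8: ✗
order_id=9: ✓ → 43
order_id=10: ✗
order_id=11: ✓ → 47
order_id=12: ✗
order_id=13: ✗
order_id=14: ✗
order_id=15: ✓ → 431
order_id=16: ✓ → 165
priority_sum = 424 + 318 + 329 + 43 + 47 + 431 + 165 = 1757

1757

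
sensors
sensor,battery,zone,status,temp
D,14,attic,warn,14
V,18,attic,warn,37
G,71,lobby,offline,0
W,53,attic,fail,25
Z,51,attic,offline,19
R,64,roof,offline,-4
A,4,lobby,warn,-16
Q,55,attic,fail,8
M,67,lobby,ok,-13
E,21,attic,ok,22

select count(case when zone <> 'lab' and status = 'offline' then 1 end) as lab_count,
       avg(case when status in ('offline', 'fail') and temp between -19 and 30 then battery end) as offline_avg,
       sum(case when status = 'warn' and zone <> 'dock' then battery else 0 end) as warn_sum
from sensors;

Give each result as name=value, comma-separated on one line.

lab_count=3, offline_avg=58.8, warn_sum=36

[lab_count: zone <> 'lab' and status = 'offline']
sensor=D: ✗
sensor=V: ✗
sensor=G: ✓ → 1
sensor=W: ✗
sensor=Z: ✓ → 1
sensor=R: ✓ → 1
sensor=A: ✗
sensor=Q: ✗
sensor=M: ✗
sensor=E: ✗
lab_count = COUNT(1, 1, 1) = 3
—
[offline_avg: status in ('offline', 'fail') and temp between -19 and 30]
sensor=D: ✗
sensor=V: ✗
sensor=G: ✓ → 71
sensor=W: ✓ → 53
sensor=Z: ✓ → 51
sensor=R: ✓ → 64
sensor=A: ✗
sensor=Q: ✓ → 55
sensor=M: ✗
sensor=E: ✗
offline_avg = (71 + 53 + 51 + 64 + 55) / 5 = 58.8
—
[warn_sum: status = 'warn' and zone <> 'dock']
sensor=D: ✓ → 14
sensor=V: ✓ → 18
sensor=G: ✗
sensor=W: ✗
sensor=Z: ✗
sensor=R: ✗
sensor=A: ✓ → 4
sensor=Q: ✗
sensor=M: ✗
sensor=E: ✗
warn_sum = 14 + 18 + 4 = 36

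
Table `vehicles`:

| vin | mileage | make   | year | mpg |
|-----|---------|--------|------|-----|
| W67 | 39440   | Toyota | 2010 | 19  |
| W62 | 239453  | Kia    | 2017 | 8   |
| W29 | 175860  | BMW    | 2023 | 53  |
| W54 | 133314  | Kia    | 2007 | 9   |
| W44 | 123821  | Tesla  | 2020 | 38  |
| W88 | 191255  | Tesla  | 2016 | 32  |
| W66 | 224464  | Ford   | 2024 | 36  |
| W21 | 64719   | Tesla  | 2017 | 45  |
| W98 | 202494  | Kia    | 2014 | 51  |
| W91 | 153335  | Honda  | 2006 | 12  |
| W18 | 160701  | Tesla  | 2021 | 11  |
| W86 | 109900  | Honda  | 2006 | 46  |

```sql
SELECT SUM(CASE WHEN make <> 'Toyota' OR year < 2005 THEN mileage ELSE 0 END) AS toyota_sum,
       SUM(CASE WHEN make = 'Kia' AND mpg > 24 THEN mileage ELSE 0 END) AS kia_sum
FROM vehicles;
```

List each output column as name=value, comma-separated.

toyota_sum=1779316, kia_sum=202494

[toyota_sum: make <> 'Toyota' OR year < 2005]
vin=W67: ✗
vin=W62: ✓ → 239453
vin=W29: ✓ → 175860
vin=W54: ✓ → 133314
vin=W44: ✓ → 123821
vin=W88: ✓ → 191255
vin=W66: ✓ → 224464
vin=W21: ✓ → 64719
vin=W98: ✓ → 202494
vin=W91: ✓ → 153335
vin=W18: ✓ → 160701
vin=W86: ✓ → 109900
toyota_sum = 239453 + 175860 + 133314 + 123821 + 191255 + 224464 + 64719 + 202494 + 153335 + 160701 + 109900 = 1779316
—
[kia_sum: make = 'Kia' AND mpg > 24]
vin=W67: ✗
vin=W62: ✗
vin=W29: ✗
vin=W54: ✗
vin=W44: ✗
vin=W88: ✗
vin=W66: ✗
vin=W21: ✗
vin=W98: ✓ → 202494
vin=W91: ✗
vin=W18: ✗
vin=W86: ✗
kia_sum = 202494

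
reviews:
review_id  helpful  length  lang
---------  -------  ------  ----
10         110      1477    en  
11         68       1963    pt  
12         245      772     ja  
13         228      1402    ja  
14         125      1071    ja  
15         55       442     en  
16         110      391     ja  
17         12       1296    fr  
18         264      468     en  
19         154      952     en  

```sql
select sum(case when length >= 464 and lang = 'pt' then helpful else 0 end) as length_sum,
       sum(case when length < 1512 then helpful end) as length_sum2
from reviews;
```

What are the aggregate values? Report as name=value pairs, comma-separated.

[length_sum: length >= 464 and lang = 'pt']
review_id=10: ✗
review_id=11: ✓ → 68
review_id=12: ✗
review_id=13: ✗
review_id=14: ✗
review_id=15: ✗
review_id=16: ✗
review_id=17: ✗
review_id=18: ✗
review_id=19: ✗
length_sum = 68
—
[length_sum2: length < 1512]
review_id=10: ✓ → 110
review_id=11: ✗
review_id=12: ✓ → 245
review_id=13: ✓ → 228
review_id=14: ✓ → 125
review_id=15: ✓ → 55
review_id=16: ✓ → 110
review_id=17: ✓ → 12
review_id=18: ✓ → 264
review_id=19: ✓ → 154
length_sum2 = 110 + 245 + 228 + 125 + 55 + 110 + 12 + 264 + 154 = 1303

length_sum=68, length_sum2=1303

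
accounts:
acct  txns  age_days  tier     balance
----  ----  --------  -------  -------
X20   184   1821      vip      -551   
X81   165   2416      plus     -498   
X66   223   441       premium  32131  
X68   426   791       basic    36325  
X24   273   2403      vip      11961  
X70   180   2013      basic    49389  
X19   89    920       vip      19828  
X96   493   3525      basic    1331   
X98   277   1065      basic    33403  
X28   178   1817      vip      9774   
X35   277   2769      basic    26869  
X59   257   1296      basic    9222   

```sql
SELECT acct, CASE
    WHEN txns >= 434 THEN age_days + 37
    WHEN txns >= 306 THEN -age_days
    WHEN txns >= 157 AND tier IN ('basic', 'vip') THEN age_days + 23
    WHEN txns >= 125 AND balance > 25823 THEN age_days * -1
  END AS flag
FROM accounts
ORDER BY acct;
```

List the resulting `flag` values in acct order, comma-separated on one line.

NULL, 1844, 2426, 1840, 2792, 1319, -441, -791, 2036, NULL, 3562, 1088

acct=X19: (no match → NULL) → NULL
acct=X20: txns >= 157 AND tier IN ('basic', 'vip') → 1844
acct=X24: txns >= 157 AND tier IN ('basic', 'vip') → 2426
acct=X28: txns >= 157 AND tier IN ('basic', 'vip') → 1840
acct=X35: txns >= 157 AND tier IN ('basic', 'vip') → 2792
acct=X59: txns >= 157 AND tier IN ('basic', 'vip') → 1319
acct=X66: txns >= 125 AND balance > 25823 → -441
acct=X68: txns >= 306 → -791
acct=X70: txns >= 157 AND tier IN ('basic', 'vip') → 2036
acct=X81: (no match → NULL) → NULL
acct=X96: txns >= 434 → 3562
acct=X98: txns >= 157 AND tier IN ('basic', 'vip') → 1088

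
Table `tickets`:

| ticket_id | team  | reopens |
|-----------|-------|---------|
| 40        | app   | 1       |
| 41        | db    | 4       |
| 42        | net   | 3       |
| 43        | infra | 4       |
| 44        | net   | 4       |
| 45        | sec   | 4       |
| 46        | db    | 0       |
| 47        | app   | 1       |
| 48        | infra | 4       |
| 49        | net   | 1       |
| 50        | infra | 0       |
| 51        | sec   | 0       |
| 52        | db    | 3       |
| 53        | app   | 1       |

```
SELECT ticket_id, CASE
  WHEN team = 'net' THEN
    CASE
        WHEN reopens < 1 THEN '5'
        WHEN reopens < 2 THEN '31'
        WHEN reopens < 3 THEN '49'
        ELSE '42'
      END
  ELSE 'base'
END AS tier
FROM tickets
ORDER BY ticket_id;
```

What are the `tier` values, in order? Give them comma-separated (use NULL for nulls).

ticket_id=40: team='app' → outer ELSE → base
ticket_id=41: team='db' → outer ELSE → base
ticket_id=42: team='net' → inner[ELSE] → 42
ticket_id=43: team='infra' → outer ELSE → base
ticket_id=44: team='net' → inner[ELSE] → 42
ticket_id=45: team='sec' → outer ELSE → base
ticket_id=46: team='db' → outer ELSE → base
ticket_id=47: team='app' → outer ELSE → base
ticket_id=48: team='infra' → outer ELSE → base
ticket_id=49: team='net' → inner[reopens < 2] → 31
ticket_id=50: team='infra' → outer ELSE → base
ticket_id=51: team='sec' → outer ELSE → base
ticket_id=52: team='db' → outer ELSE → base
ticket_id=53: team='app' → outer ELSE → base

base, base, 42, base, 42, base, base, base, base, 31, base, base, base, base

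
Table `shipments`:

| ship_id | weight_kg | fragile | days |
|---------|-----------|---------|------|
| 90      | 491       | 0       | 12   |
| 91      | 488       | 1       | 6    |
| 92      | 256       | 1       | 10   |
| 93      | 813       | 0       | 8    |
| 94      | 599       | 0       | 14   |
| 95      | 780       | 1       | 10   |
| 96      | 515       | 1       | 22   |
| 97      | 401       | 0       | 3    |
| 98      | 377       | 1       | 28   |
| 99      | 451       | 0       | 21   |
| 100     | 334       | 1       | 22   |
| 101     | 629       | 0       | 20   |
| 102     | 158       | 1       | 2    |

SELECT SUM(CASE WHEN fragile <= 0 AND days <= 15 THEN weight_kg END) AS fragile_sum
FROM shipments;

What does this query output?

2304

ship_id=90: ✓ → 491
ship_id=91: ✗
ship_id=92: ✗
ship_id=93: ✓ → 813
ship_id=94: ✓ → 599
ship_id=95: ✗
ship_id=96: ✗
ship_id=97: ✓ → 401
ship_id=98: ✗
ship_id=99: ✗
ship_id=100: ✗
ship_id=101: ✗
ship_id=102: ✗
fragile_sum = 491 + 813 + 599 + 401 = 2304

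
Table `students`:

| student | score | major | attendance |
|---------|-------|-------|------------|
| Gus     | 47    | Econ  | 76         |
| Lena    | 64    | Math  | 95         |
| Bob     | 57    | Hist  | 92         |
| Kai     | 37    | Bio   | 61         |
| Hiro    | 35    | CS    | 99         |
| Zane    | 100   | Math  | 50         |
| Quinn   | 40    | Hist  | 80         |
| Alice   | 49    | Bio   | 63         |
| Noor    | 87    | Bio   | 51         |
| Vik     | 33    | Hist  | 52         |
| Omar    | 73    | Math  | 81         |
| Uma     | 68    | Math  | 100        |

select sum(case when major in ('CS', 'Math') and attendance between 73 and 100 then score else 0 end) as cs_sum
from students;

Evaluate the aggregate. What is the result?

240

student=Gus: ✗
student=Lena: ✓ → 64
student=Bob: ✗
student=Kai: ✗
student=Hiro: ✓ → 35
student=Zane: ✗
student=Quinn: ✗
student=Alice: ✗
student=Noor: ✗
student=Vik: ✗
student=Omar: ✓ → 73
student=Uma: ✓ → 68
cs_sum = 64 + 35 + 73 + 68 = 240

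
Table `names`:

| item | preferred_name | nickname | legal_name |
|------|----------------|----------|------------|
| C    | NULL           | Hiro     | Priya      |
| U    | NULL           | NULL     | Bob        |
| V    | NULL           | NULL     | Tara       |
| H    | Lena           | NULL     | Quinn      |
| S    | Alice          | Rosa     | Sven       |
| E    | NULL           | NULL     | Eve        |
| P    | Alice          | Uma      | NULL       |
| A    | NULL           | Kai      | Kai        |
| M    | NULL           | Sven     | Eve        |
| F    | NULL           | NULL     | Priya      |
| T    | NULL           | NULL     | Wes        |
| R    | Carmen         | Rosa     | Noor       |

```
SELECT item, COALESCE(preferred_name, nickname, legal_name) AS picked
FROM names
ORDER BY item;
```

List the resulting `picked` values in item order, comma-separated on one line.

item=A: preferred_name=NULL, nickname=Kai → Kai
item=C: preferred_name=NULL, nickname=Hiro → Hiro
item=E: preferred_name=NULL, nickname=NULL, legal_name=Eve → Eve
item=F: preferred_name=NULL, nickname=NULL, legal_name=Priya → Priya
item=H: preferred_name=Lena → Lena
item=M: preferred_name=NULL, nickname=Sven → Sven
item=P: preferred_name=Alice → Alice
item=R: preferred_name=Carmen → Carmen
item=S: preferred_name=Alice → Alice
item=T: preferred_name=NULL, nickname=NULL, legal_name=Wes → Wes
item=U: preferred_name=NULL, nickname=NULL, legal_name=Bob → Bob
item=V: preferred_name=NULL, nickname=NULL, legal_name=Tara → Tara

Kai, Hiro, Eve, Priya, Lena, Sven, Alice, Carmen, Alice, Wes, Bob, Tara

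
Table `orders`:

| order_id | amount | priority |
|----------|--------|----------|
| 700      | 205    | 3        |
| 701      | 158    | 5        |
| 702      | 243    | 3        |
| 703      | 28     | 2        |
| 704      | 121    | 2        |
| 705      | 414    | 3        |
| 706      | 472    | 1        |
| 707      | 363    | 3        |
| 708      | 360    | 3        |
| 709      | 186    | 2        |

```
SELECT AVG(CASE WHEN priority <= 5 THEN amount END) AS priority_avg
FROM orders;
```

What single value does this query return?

255

order_id=700: ✓ → 205
order_id=701: ✓ → 158
order_id=702: ✓ → 243
order_id=703: ✓ → 28
order_id=704: ✓ → 121
order_id=705: ✓ → 414
order_id=706: ✓ → 472
order_id=707: ✓ → 363
order_id=708: ✓ → 360
order_id=709: ✓ → 186
priority_avg = (205 + 158 + 243 + 28 + 121 + 414 + 472 + 363 + 360 + 186) / 10 = 255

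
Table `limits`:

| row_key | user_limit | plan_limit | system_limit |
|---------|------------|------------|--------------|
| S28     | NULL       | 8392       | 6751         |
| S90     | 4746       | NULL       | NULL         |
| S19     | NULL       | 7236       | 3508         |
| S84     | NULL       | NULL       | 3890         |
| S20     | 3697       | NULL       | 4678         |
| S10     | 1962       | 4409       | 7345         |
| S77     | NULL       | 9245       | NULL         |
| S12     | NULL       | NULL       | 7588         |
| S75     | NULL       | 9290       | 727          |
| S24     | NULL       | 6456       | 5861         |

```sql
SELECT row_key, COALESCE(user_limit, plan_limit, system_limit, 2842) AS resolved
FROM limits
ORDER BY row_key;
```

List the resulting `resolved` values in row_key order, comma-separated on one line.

row_key=S10: user_limit=1962 → 1962
row_key=S12: user_limit=NULL, plan_limit=NULL, system_limit=7588 → 7588
row_key=S19: user_limit=NULL, plan_limit=7236 → 7236
row_key=S20: user_limit=3697 → 3697
row_key=S24: user_limit=NULL, plan_limit=6456 → 6456
row_key=S28: user_limit=NULL, plan_limit=8392 → 8392
row_key=S75: user_limit=NULL, plan_limit=9290 → 9290
row_key=S77: user_limit=NULL, plan_limit=9245 → 9245
row_key=S84: user_limit=NULL, plan_limit=NULL, system_limit=3890 → 3890
row_key=S90: user_limit=4746 → 4746

1962, 7588, 7236, 3697, 6456, 8392, 9290, 9245, 3890, 4746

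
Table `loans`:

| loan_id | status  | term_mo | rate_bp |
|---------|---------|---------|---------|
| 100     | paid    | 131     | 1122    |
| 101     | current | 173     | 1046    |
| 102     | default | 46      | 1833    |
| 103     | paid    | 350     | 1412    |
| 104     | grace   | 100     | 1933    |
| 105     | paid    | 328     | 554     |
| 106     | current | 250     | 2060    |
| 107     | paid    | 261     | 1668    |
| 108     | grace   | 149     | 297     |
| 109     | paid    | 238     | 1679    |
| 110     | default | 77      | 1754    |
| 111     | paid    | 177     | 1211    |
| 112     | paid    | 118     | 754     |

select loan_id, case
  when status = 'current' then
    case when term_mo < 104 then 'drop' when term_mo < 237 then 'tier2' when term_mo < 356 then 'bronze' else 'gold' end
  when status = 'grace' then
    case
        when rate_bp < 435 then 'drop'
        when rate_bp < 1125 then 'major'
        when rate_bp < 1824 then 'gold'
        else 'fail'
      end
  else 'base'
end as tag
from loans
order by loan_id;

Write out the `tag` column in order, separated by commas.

base, tier2, base, base, fail, base, bronze, base, drop, base, base, base, base

loan_id=100: status='paid' → outer ELSE → base
loan_id=101: status='current' → inner[term_mo < 237] → tier2
loan_id=102: status='default' → outer ELSE → base
loan_id=103: status='paid' → outer ELSE → base
loan_id=104: status='grace' → inner[ELSE] → fail
loan_id=105: status='paid' → outer ELSE → base
loan_id=106: status='current' → inner[term_mo < 356] → bronze
loan_id=107: status='paid' → outer ELSE → base
loan_id=108: status='grace' → inner[rate_bp < 435] → drop
loan_id=109: status='paid' → outer ELSE → base
loan_id=110: status='default' → outer ELSE → base
loan_id=111: status='paid' → outer ELSE → base
loan_id=112: status='paid' → outer ELSE → base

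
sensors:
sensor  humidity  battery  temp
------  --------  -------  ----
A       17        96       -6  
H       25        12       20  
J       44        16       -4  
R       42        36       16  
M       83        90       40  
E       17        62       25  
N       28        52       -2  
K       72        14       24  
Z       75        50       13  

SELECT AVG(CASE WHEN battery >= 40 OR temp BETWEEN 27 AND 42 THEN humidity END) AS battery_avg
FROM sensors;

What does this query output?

sensor=A: ✓ → 17
sensor=H: ✗
sensor=J: ✗
sensor=R: ✗
sensor=M: ✓ → 83
sensor=E: ✓ → 17
sensor=N: ✓ → 28
sensor=K: ✗
sensor=Z: ✓ → 75
battery_avg = (17 + 83 + 17 + 28 + 75) / 5 = 44

44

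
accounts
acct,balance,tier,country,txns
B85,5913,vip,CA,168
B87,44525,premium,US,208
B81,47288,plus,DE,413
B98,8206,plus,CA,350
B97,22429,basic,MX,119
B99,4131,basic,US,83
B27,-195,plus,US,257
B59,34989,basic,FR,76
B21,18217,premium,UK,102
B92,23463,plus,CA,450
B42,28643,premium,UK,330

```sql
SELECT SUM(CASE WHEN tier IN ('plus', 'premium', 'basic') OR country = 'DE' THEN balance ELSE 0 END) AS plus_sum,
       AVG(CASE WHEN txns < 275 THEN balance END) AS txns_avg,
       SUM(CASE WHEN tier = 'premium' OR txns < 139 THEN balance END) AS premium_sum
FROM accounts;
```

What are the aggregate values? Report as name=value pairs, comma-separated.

plus_sum=231696, txns_avg=18572.7142857143, premium_sum=152934

[plus_sum: tier IN ('plus', 'premium', 'basic') OR country = 'DE']
acct=B85: ✗
acct=B87: ✓ → 44525
acct=B81: ✓ → 47288
acct=B98: ✓ → 8206
acct=B97: ✓ → 22429
acct=B99: ✓ → 4131
acct=B27: ✓ → -195
acct=B59: ✓ → 34989
acct=B21: ✓ → 18217
acct=B92: ✓ → 23463
acct=B42: ✓ → 28643
plus_sum = 44525 + 47288 + 8206 + 22429 + 4131 + -195 + 34989 + 18217 + 23463 + 28643 = 231696
—
[txns_avg: txns < 275]
acct=B85: ✓ → 5913
acct=B87: ✓ → 44525
acct=B81: ✗
acct=B98: ✗
acct=B97: ✓ → 22429
acct=B99: ✓ → 4131
acct=B27: ✓ → -195
acct=B59: ✓ → 34989
acct=B21: ✓ → 18217
acct=B92: ✗
acct=B42: ✗
txns_avg = (5913 + 44525 + 22429 + 4131 + -195 + 34989 + 18217) / 7 = 18572.7142857143
—
[premium_sum: tier = 'premium' OR txns < 139]
acct=B85: ✗
acct=B87: ✓ → 44525
acct=B81: ✗
acct=B98: ✗
acct=B97: ✓ → 22429
acct=B99: ✓ → 4131
acct=B27: ✗
acct=B59: ✓ → 34989
acct=B21: ✓ → 18217
acct=B92: ✗
acct=B42: ✓ → 28643
premium_sum = 44525 + 22429 + 4131 + 34989 + 18217 + 28643 = 152934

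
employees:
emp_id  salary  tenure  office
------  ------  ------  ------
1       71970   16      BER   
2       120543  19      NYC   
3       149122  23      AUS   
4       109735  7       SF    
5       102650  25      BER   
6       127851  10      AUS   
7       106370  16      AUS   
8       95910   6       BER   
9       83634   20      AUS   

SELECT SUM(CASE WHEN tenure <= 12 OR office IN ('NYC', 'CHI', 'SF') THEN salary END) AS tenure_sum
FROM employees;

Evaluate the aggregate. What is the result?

emp_id=1: ✗
emp_id=2: ✓ → 120543
emp_id=3: ✗
emp_id=4: ✓ → 109735
emp_id=5: ✗
emp_id=6: ✓ → 127851
emp_id=7: ✗
emp_id=8: ✓ → 95910
emp_id=9: ✗
tenure_sum = 120543 + 109735 + 127851 + 95910 = 454039

454039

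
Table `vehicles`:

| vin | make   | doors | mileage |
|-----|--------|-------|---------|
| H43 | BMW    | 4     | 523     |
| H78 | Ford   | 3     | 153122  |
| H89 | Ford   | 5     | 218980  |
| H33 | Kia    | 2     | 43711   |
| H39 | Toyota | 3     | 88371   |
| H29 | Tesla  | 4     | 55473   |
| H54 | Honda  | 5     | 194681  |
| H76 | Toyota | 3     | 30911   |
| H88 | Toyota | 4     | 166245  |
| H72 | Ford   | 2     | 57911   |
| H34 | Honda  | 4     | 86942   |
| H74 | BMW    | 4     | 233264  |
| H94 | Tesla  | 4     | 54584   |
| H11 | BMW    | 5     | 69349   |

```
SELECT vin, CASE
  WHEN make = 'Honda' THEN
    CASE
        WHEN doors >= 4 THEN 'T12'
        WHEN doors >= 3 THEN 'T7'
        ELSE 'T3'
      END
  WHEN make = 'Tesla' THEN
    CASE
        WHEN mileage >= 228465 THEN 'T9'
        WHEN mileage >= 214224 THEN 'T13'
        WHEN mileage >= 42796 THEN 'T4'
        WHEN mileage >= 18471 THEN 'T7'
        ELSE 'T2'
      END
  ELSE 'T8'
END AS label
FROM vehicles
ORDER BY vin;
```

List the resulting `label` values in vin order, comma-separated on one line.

vin=H11: make='BMW' → outer ELSE → T8
vin=H29: make='Tesla' → inner[mileage >= 42796] → T4
vin=H33: make='Kia' → outer ELSE → T8
vin=H34: make='Honda' → inner[doors >= 4] → T12
vin=H39: make='Toyota' → outer ELSE → T8
vin=H43: make='BMW' → outer ELSE → T8
vin=H54: make='Honda' → inner[doors >= 4] → T12
vin=H72: make='Ford' → outer ELSE → T8
vin=H74: make='BMW' → outer ELSE → T8
vin=H76: make='Toyota' → outer ELSE → T8
vin=H78: make='Ford' → outer ELSE → T8
vin=H88: make='Toyota' → outer ELSE → T8
vin=H89: make='Ford' → outer ELSE → T8
vin=H94: make='Tesla' → inner[mileage >= 42796] → T4

T8, T4, T8, T12, T8, T8, T12, T8, T8, T8, T8, T8, T8, T4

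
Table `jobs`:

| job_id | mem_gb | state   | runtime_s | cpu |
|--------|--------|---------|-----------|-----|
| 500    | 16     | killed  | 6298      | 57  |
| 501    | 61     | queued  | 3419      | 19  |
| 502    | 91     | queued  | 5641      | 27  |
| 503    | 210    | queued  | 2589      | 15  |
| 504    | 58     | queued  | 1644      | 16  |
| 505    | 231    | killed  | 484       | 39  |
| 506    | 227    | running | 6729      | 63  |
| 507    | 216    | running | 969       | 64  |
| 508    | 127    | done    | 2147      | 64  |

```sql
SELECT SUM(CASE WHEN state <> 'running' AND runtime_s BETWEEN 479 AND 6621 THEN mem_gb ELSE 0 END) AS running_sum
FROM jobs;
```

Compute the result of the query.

job_id=500: ✓ → 16
job_id=501: ✓ → 61
job_id=502: ✓ → 91
job_id=503: ✓ → 210
job_id=504: ✓ → 58
job_id=505: ✓ → 231
job_id=506: ✗
job_id=507: ✗
job_id=508: ✓ → 127
running_sum = 16 + 61 + 91 + 210 + 58 + 231 + 127 = 794

794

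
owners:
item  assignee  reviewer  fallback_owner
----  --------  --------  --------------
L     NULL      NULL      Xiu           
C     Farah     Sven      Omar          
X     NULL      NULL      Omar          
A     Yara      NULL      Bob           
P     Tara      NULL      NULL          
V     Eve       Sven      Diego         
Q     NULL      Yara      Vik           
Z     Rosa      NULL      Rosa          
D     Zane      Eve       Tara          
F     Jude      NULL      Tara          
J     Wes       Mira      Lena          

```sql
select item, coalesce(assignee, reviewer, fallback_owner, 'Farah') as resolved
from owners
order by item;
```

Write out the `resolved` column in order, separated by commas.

Yara, Farah, Zane, Jude, Wes, Xiu, Tara, Yara, Eve, Omar, Rosa

item=A: assignee=Yara → Yara
item=C: assignee=Farah → Farah
item=D: assignee=Zane → Zane
item=F: assignee=Jude → Jude
item=J: assignee=Wes → Wes
item=L: assignee=NULL, reviewer=NULL, fallback_owner=Xiu → Xiu
item=P: assignee=Tara → Tara
item=Q: assignee=NULL, reviewer=Yara → Yara
item=V: assignee=Eve → Eve
item=X: assignee=NULL, reviewer=NULL, fallback_owner=Omar → Omar
item=Z: assignee=Rosa → Rosa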